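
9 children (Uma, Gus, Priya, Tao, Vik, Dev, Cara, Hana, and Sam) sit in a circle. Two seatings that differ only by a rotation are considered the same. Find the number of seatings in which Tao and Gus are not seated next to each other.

Without the restriction there are (8)! = 40320 seatings.
Those with Tao next to Gus: fuse the pair into one unit and seat 8 units around a circle — 2·(7)! = 10080.
Subtracting, 40320 − 10080 = 30240.

30240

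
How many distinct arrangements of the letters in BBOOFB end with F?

With the last slot taken by F, it remains to arrange the other 5 letters (BBOOB).
Those 5 letters have B appearing 3 times and O appearing twice, giving (5)!/(3!·2!) = 10.

10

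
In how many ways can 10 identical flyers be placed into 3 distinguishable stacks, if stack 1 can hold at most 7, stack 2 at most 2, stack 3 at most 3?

6

Ignoring the caps, the number of non-negative solutions to x_1+…+x_3 = 10 is C(12,2) = 66.
Subtract solutions that violate a single cap (substitute x_i' = x_i − (cap_i+1)): x_1 ≥ 8 gives C(4,2) = 6; x_2 ≥ 3 gives C(9,2) = 36; x_3 ≥ 4 gives C(8,2) = 28. Together 70.
Add back pairs where two caps are both exceeded: 0 + 0 + 10 = 10.
By inclusion–exclusion the count is 66 − 70 + 10 = 6.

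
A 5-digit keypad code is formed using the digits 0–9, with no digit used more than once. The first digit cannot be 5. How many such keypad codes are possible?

The first digit has 10−1 = 9 choices (anything except 5).
The remaining 4 digits are filled from the other 9 symbols without repetition: 9 × 8 × 7 × 6 = 3024.
Total: 9 × 3024 = 27216.

27216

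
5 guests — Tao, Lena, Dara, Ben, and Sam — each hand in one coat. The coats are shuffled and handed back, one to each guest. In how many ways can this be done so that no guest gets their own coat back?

44

Count assignments avoiding every fixed point. For any j of the 5 guests fixed to their own coat, the other 5−j can be arranged in (5−j)! ways.
By inclusion–exclusion this is Σ_{j=0}^{5} (−1)^j C(5,j)·(5−j)!.
Computing: 120 − 120 + 60 − 20 + 5 − 1 = 44.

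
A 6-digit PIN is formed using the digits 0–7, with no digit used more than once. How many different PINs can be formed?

With no repetition, fill the 6 digits in order: 8 choices, then 7, down to 3.
That product is 8 × 7 × 6 × 5 × 4 × 3 = 20160.

20160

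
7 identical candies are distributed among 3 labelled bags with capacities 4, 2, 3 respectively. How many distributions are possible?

6

Without the upper bounds there are C(9,2) = 36 ways to split 7 among 3 bags.
Subtract solutions that violate a single cap (substitute x_i' = x_i − (cap_i+1)): x_1 ≥ 5 gives C(4,2) = 6; x_2 ≥ 3 gives C(6,2) = 15; x_3 ≥ 4 gives C(5,2) = 10. Together 31.
Add back pairs where two caps are both exceeded: 0 + 0 + 1 = 1.
By inclusion–exclusion the count is 36 − 31 + 1 = 6.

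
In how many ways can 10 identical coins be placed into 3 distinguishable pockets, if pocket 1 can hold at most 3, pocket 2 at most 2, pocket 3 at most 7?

6

By stars and bars, unrestricted non-negative solutions to x_1+…+x_3 = 10 number C(10+2,2) = 66.
Subtract solutions that violate a single cap (substitute x_i' = x_i − (cap_i+1)): x_1 ≥ 4 gives C(8,2) = 28; x_2 ≥ 3 gives C(9,2) = 36; x_3 ≥ 8 gives C(4,2) = 6. Together 70.
Add back pairs where two caps are both exceeded: 10 + 0 + 0 = 10.
By inclusion–exclusion the count is 66 − 70 + 10 = 6.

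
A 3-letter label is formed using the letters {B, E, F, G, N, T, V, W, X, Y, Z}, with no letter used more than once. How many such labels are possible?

With no repetition, fill the 3 letters in order: 11 choices, then 10, down to 9.
11 × 10 × 9 = 990.

990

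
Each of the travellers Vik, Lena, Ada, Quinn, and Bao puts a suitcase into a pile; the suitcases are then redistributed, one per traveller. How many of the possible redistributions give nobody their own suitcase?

This is the derangement count D_5: permutations of 5 items with no fixed point.
By inclusion–exclusion this is Σ_{j=0}^{5} (−1)^j C(5,j)·(5−j)!.
Computing: 120 − 120 + 60 − 20 + 5 − 1 = 44.

44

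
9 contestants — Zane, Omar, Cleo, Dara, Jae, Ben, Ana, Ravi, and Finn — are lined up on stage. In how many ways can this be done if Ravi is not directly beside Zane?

There are 9! = 362880 arrangements in all. If Ravi and Zane are adjacent, merging them into one block gives 2·(8)! = 80640 arrangements.
So 362880 − 80640 = 282240 arrangements keep them apart.

282240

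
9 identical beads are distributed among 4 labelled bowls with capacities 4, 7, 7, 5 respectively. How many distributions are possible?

Without the upper bounds there are C(12,3) = 220 ways to split 9 among 4 bowls.
Subtract solutions that violate a single cap (substitute x_i' = x_i − (cap_i+1)): x_1 ≥ 5 gives C(7,3) = 35; x_2 ≥ 8 gives C(4,3) = 4; x_3 ≥ 8 gives C(4,3) = 4; x_4 ≥ 6 gives C(6,3) = 20. Together 63.
No two caps can be exceeded simultaneously, so the pair terms are all 0.
By inclusion–exclusion the count is 220 − 63 + 0 = 157.

157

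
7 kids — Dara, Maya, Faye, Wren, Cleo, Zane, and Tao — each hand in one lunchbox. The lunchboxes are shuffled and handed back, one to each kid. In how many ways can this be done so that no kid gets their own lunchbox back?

Let Aᵢ be the assignments in which kid i gets their own lunchbox. We want the size of the complement of A₁∪…∪A_7.
By inclusion–exclusion this is Σ_{j=0}^{7} (−1)^j C(7,j)·(7−j)!.
Computing: 5040 − 5040 + 2520 − 840 + 210 − 42 + 7 − 1 = 1854.

1854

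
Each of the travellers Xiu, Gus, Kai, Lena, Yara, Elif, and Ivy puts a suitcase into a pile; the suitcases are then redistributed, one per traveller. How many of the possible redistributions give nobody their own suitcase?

1854

This is the derangement count D_7: permutations of 7 items with no fixed point.
By inclusion–exclusion this is Σ_{j=0}^{7} (−1)^j C(7,j)·(7−j)!.
Computing: 5040 − 5040 + 2520 − 840 + 210 − 42 + 7 − 1 = 1854.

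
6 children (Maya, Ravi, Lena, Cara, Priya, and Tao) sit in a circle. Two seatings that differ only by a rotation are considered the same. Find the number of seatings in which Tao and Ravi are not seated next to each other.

72

Without the restriction there are (5)! = 120 seatings.
Those with Tao next to Ravi: fuse the pair into one unit and seat 5 units around a circle — 2·(4)! = 48.
Subtracting, 120 − 48 = 72.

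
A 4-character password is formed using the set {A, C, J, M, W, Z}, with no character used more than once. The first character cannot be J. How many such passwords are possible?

300

The first character has 6−1 = 5 choices (anything except J).
The remaining 3 characters are filled from the other 5 symbols without repetition: 5 × 4 × 3 = 60.
Total: 5 × 60 = 300.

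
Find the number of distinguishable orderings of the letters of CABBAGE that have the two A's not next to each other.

900

Total arrangements of CABBAGE: 7!/(2!·2!) = 1260.
Arrangements with the A's together: treat AA as one letter, giving (6)!/(2!) = 360.
Subtracting, 1260 − 360 = 900 arrangements keep the A's apart.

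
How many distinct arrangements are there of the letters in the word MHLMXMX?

420

The 7 letters of MHLMXMX have repeats: M appearing 3 times and X appearing twice.
So there are 7! / (3!·2!) = 420 distinguishable arrangements.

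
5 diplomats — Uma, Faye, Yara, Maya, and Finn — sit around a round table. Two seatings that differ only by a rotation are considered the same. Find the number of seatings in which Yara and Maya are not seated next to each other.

12

All circular seatings of 5 people number (4)! = 24.
Seatings with Yara beside Maya: treat them as a block with 2 internal orders, giving 2 × (3)! = 12.
Subtracting, 24 − 12 = 12.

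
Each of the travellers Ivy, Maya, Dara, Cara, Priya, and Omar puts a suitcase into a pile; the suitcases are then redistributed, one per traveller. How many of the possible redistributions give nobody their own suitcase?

265

Count assignments avoiding every fixed point. For any j of the 6 travellers fixed to their own suitcase, the other 6−j can be arranged in (6−j)! ways.
By inclusion–exclusion this is Σ_{j=0}^{6} (−1)^j C(6,j)·(6−j)!.
Computing: 720 − 720 + 360 − 120 + 30 − 6 + 1 = 265.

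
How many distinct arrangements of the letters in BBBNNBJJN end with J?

280

With the last slot taken by J, it remains to arrange the other 8 letters (BBBNNBJN).
Those 8 letters have B appearing 4 times and N appearing 3 times, giving (8)!/(4!·3!) = 280.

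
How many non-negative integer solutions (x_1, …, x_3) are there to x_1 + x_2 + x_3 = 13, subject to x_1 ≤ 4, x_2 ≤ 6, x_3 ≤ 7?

15

Ignoring the caps, the number of non-negative solutions to x_1+…+x_3 = 13 is C(15,2) = 105.
Subtract solutions that violate a single cap (substitute x_i' = x_i − (cap_i+1)): x_1 ≥ 5 gives C(10,2) = 45; x_2 ≥ 7 gives C(8,2) = 28; x_3 ≥ 8 gives C(7,2) = 21. Together 94.
Add back pairs where two caps are both exceeded: 3 + 1 + 0 = 4.
By inclusion–exclusion the count is 105 − 94 + 4 = 15.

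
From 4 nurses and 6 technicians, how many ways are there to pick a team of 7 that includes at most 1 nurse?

4

Split by how many nurses are chosen (0 through 1).
Sum: C(4,0)·C(6,7) + C(4,1)·C(6,6) = 0 + 4 = 4.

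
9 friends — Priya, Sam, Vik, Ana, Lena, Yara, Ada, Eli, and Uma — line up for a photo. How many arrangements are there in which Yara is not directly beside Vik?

Of the 9! = 362880 arrangements, those with Yara and Vik adjacent number 2 × 8! = 80640 (treat the pair as a block with 2 internal orders).
Complementary counting: 362880 − 80640 = 282240.

282240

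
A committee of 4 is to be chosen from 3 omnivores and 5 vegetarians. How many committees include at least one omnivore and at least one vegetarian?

Total 4-person selections from all 8: C(8,4) = 70.
Subtract selections that omit an entire group: no omnivores → C(5,4) = 5; no vegetarians → C(3,4) = 0.
Both groups omitted at once is impossible, so 70 − 5 = 65.

65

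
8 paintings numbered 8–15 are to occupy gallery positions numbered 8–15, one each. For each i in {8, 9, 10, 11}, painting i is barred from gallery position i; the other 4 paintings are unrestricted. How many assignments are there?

24024

Let Aᵢ (for 8 ≤ i ≤ 11) be the placements that put painting i in its forbidden gallery position. Any j of these fix j positions, leaving (8−j)! ways to fill the rest, and there are C(4,j) ways to pick which j.
By inclusion–exclusion, the number of valid placements is Σ_{j=0}^{4} (−1)^j C(4,j)·(8−j)!.
Computing: 40320 − 20160 + 4320 − 480 + 24 = 24024.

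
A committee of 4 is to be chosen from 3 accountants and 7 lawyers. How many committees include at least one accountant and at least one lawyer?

With no constraint there are C(10,4) = 210 possible selections.
Selections missing a whole group: no accountants → C(7,4) = 35; no lawyers → C(3,4) = 0.
Both groups omitted at once is impossible, so 210 − 35 = 175.

175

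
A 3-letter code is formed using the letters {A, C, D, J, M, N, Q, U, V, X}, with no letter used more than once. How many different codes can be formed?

720

Choose and order 3 of the 10 symbols: the first letter has 10 options, the next 9, then 8.
That product is 10 × 9 × 8 = 720.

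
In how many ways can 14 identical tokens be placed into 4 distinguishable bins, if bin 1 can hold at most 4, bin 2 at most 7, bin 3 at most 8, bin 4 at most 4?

145

Without the upper bounds there are C(17,3) = 680 ways to split 14 among 4 bins.
Subtract solutions that violate a single cap (substitute x_i' = x_i − (cap_i+1)): x_1 ≥ 5 gives C(12,3) = 220; x_2 ≥ 8 gives C(9,3) = 84; x_3 ≥ 9 gives C(8,3) = 56; x_4 ≥ 5 gives C(12,3) = 220. Together 580.
Add back pairs where two caps are both exceeded: 4 + 1 + 35 + 0 + 4 + 1 = 45.
By inclusion–exclusion the count is 680 − 580 + 45 = 145.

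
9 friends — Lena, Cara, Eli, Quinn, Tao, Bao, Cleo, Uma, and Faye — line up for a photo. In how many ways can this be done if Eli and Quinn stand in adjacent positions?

Glue Eli and Quinn into one block (2 internal orders), leaving 8 units to arrange in a row.
So the count is 2·(8)! = 80640.

80640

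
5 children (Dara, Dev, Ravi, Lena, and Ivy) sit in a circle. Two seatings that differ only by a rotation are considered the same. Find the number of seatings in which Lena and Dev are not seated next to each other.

Without the restriction there are (4)! = 24 seatings.
Those with Lena next to Dev: fuse the pair into one unit and seat 4 units around a circle — 2·(3)! = 12.
Subtracting, 24 − 12 = 12.

12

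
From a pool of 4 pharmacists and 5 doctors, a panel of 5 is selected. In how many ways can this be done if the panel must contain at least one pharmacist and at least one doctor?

Total 5-person selections from all 9: C(9,5) = 126.
Subtract selections that omit an entire group: no pharmacists → C(5,5) = 1; no doctors → C(4,5) = 0.
Both groups omitted at once is impossible, so 126 − 1 = 125.

125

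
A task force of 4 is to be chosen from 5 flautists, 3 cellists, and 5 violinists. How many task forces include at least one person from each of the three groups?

375

Unrestricted: C(13,4) = 715 ways to pick any 4 of the 13.
Selections missing a whole group: no flautists → C(8,4) = 70; no cellists → C(10,4) = 210; no violinists → C(8,4) = 70.
Add back selections omitting two groups (i.e. drawn from a single group): C(5,4) + C(3,4) + C(5,4) = 10.
By inclusion–exclusion: 715 − 350 + 10 = 375.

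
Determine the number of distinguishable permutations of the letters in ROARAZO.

630

Letter multiplicities in ROARAZO: A×2, O×2, R×2, Z×1.
The number of distinct arrangements is 7!/(2!·2!·2!) = 5040/8 = 630.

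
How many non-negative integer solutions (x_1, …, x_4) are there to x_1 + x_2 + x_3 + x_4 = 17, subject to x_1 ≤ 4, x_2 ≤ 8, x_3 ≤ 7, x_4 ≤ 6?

Without the upper bounds there are C(20,3) = 1140 ways to split 17 among 4 variables.
Subtract solutions that violate a single cap (substitute x_i' = x_i − (cap_i+1)): x_1 ≥ 5 gives C(15,3) = 455; x_2 ≥ 9 gives C(11,3) = 165; x_3 ≥ 8 gives C(12,3) = 220; x_4 ≥ 7 gives C(13,3) = 286. Together 1126.
Add back pairs where two caps are both exceeded: 20 + 35 + 56 + 1 + 4 + 10 = 126.
By inclusion–exclusion the count is 1140 − 1126 + 126 = 140.

140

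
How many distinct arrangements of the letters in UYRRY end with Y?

With the last slot taken by Y, it remains to arrange the other 4 letters (URRY).
Those 4 letters have R appearing twice, giving (4)!/(2!) = 12.

12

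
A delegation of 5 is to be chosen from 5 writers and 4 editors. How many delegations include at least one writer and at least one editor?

Unrestricted: C(9,5) = 126 ways to pick any 5 of the 9.
Selections missing a whole group: no writers → C(4,5) = 0; no editors → C(5,5) = 1.
Both groups omitted at once is impossible, so 126 − 1 = 125.

125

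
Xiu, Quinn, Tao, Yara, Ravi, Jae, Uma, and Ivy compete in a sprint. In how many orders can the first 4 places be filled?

This is an ordered selection of 4 from 8: P(8,4).
That gives 8 × 7 × 6 × 5 = 1680.

1680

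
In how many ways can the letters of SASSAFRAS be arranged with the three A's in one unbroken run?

Treat the 3 copies of A as a single block. The multiset to arrange is then {AAA, F, R, S, S, S, S}, 7 items in all.
That gives (7)!/(4!) = 210 arrangements.

210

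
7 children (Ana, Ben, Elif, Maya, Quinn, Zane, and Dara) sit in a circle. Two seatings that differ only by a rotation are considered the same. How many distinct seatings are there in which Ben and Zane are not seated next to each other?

All circular seatings of 7 people number (6)! = 720.
Those with Ben next to Zane: fuse the pair into one unit and seat 6 units around a circle — 2·(5)! = 240.
Subtracting, 720 − 240 = 480.

480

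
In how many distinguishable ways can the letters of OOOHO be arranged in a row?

OOOHO has 5 letters with O appearing 4 times.
The number of distinct arrangements is 5!/(4!) = 120/24 = 5.

5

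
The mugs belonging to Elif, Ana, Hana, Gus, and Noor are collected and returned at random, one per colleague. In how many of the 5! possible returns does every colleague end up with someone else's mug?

44

This is the derangement count D_5: permutations of 5 items with no fixed point.
By inclusion–exclusion this is Σ_{j=0}^{5} (−1)^j C(5,j)·(5−j)!.
Computing: 120 − 120 + 60 − 20 + 5 − 1 = 44.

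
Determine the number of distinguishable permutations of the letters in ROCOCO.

60

The 6 letters of ROCOCO have repeats: C appearing twice and O appearing 3 times.
So there are 6! / (3!·2!) = 60 distinguishable arrangements.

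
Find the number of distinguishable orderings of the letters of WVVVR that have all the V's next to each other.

Treat the 3 copies of V as a single block. The multiset to arrange is then {VVV, R, W}, 3 items in all.
All 3 items are distinct, so there are (3)! = 6 arrangements.

6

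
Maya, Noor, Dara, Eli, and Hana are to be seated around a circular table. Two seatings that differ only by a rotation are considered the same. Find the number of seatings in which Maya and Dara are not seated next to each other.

All circular seatings of 5 people number (4)! = 24.
Those with Maya next to Dara: fuse the pair into one unit and seat 4 units around a circle — 2·(3)! = 12.
Subtracting, 24 − 12 = 12.

12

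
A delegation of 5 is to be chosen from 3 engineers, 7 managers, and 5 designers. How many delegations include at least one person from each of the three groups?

Unrestricted: C(15,5) = 3003 ways to pick any 5 of the 15.
Subtract selections that omit an entire group: no engineers → C(12,5) = 792; no managers → C(8,5) = 56; no designers → C(10,5) = 252.
Add back selections omitting two groups (i.e. drawn from a single group): C(3,5) + C(7,5) + C(5,5) = 22.
By inclusion–exclusion: 3003 − 1100 + 22 = 1925.

1925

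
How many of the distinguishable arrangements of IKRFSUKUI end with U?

Fix U in the last position and arrange the remaining 8 letters.
Those 8 letters have I appearing twice and K appearing twice, giving (8)!/(2!·2!) = 10080.

10080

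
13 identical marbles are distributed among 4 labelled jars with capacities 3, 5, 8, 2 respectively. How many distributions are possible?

42

By stars and bars, unrestricted non-negative solutions to x_1+…+x_4 = 13 number C(13+3,3) = 560.
Subtract solutions that violate a single cap (substitute x_i' = x_i − (cap_i+1)): x_1 ≥ 4 gives C(12,3) = 220; x_2 ≥ 6 gives C(10,3) = 120; x_3 ≥ 9 gives C(7,3) = 35; x_4 ≥ 3 gives C(13,3) = 286. Together 661.
Add back pairs where two caps are both exceeded: 20 + 1 + 84 + 0 + 35 + 4 = 144.
Subtract triples: 0 + 1 + 0 + 0 = 1.
By inclusion–exclusion the count is 560 − 661 + 144 − 1 = 42.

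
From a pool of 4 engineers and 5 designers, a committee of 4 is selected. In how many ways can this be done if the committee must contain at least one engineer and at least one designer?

120

With no constraint there are C(9,4) = 126 possible selections.
Subtract selections that omit an entire group: no engineers → C(5,4) = 5; no designers → C(4,4) = 1.
Both groups omitted at once is impossible, so 126 − 6 = 120.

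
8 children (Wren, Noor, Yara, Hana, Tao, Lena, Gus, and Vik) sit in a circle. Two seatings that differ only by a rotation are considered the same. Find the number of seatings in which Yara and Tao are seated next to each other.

1440

Treat {Yara, Tao} as one unit (2 internal orders) and seat the resulting 7 units around the table: (6)! circular arrangements.
So 2 × (6)! = 2 × 720 = 1440.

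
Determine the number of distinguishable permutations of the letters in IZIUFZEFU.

Letter multiplicities in IZIUFZEFU: E×1, F×2, I×2, U×2, Z×2.
The number of distinct arrangements is 9!/(2!·2!·2!·2!) = 362880/16 = 22680.

22680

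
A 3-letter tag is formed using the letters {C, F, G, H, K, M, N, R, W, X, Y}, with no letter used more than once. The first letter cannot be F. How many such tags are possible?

The first letter has 11−1 = 10 choices (anything except F).
The remaining 2 letters are filled from the other 10 symbols without repetition: 10 × 9 = 90.
Total: 10 × 90 = 900.

900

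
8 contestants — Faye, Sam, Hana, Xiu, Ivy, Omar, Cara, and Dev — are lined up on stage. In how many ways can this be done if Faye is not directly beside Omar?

30240

Of the 8! = 40320 arrangements, those with Faye and Omar adjacent number 2 × 7! = 10080 (treat the pair as a block with 2 internal orders).
So 40320 − 10080 = 30240 arrangements keep them apart.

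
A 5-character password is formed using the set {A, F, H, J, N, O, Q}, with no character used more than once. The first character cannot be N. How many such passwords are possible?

2160

The first character has 7−1 = 6 choices (anything except N).
The remaining 4 characters are filled from the other 6 symbols without repetition: 6 × 5 × 4 × 3 = 360.
Total: 6 × 360 = 2160.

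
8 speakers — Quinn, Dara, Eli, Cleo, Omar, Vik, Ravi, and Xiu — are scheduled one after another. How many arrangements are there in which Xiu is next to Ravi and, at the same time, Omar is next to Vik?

Treat {Xiu,Ravi} as one block (2 orders) and {Omar,Vik} as another (2 orders).
That leaves 6 units to arrange: 2 × 2 × 6! = 4 × 720 = 2880.

2880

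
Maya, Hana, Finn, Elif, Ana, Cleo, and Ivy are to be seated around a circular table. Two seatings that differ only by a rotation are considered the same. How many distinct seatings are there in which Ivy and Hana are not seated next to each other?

Without the restriction there are (6)! = 720 seatings.
Those with Ivy next to Hana: fuse the pair into one unit and seat 6 units around a circle — 2·(5)! = 240.
Subtracting, 720 − 240 = 480.

480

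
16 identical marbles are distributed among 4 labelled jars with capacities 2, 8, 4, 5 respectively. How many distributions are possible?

19

Without the upper bounds there are C(19,3) = 969 ways to split 16 among 4 jars.
Subtract solutions that violate a single cap (substitute x_i' = x_i − (cap_i+1)): x_1 ≥ 3 gives C(16,3) = 560; x_2 ≥ 9 gives C(10,3) = 120; x_3 ≥ 5 gives C(14,3) = 364; x_4 ≥ 6 gives C(13,3) = 286. Together 1330.
Add back pairs where two caps are both exceeded: 35 + 165 + 120 + 10 + 4 + 56 = 390.
Subtract triples: 0 + 0 + 10 + 0 = 10.
By inclusion–exclusion the count is 969 − 1330 + 390 − 10 = 19.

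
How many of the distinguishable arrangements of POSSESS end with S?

120

With the last slot taken by S, it remains to arrange the other 6 letters (POSESS).
Those 6 letters have S appearing 3 times, giving (6)!/(3!) = 120.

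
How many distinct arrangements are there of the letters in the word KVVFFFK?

210

The 7 letters of KVVFFFK have repeats: F appearing 3 times, K appearing twice, and V appearing twice.
The number of distinct arrangements is 7!/(3!·2!·2!) = 5040/24 = 210.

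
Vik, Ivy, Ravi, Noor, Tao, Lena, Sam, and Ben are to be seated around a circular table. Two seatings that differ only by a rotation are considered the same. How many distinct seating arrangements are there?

Around a circle, 8 distinct people have 8!/8 = (7)! = 5040 rotationally distinct seatings.

5040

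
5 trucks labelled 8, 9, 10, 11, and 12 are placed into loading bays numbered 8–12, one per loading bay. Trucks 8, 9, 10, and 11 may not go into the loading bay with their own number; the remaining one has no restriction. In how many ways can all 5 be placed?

53

Let Aᵢ (for 8 ≤ i ≤ 11) be the placements that put truck i in its forbidden loading bay. Any j of these fix j positions, leaving (5−j)! ways to fill the rest, and there are C(4,j) ways to pick which j.
By inclusion–exclusion, the number of valid placements is Σ_{j=0}^{4} (−1)^j C(4,j)·(5−j)!.
Computing: 120 − 96 + 36 − 8 + 1 = 53.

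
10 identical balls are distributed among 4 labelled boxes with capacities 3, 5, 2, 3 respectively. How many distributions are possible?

19

Ignoring the caps, the number of non-negative solutions to x_1+…+x_4 = 10 is C(13,3) = 286.
Subtract solutions that violate a single cap (substitute x_i' = x_i − (cap_i+1)): x_1 ≥ 4 gives C(9,3) = 84; x_2 ≥ 6 gives C(7,3) = 35; x_3 ≥ 3 gives C(10,3) = 120; x_4 ≥ 4 gives C(9,3) = 84. Together 323.
Add back pairs where two caps are both exceeded: 1 + 20 + 10 + 4 + 1 + 20 = 56.
By inclusion–exclusion the count is 286 − 323 + 56 = 19.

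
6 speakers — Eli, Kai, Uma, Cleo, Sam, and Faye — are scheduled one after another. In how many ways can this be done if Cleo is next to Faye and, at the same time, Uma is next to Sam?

Treat {Cleo,Faye} as one block (2 orders) and {Uma,Sam} as another (2 orders).
That leaves 4 units to arrange: 2 × 2 × 4! = 4 × 24 = 96.

96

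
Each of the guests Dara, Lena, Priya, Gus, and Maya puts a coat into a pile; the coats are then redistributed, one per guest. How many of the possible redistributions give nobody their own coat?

Let Aᵢ be the assignments in which guest i gets their own coat. We want the size of the complement of A₁∪…∪A_5.
By inclusion–exclusion this is Σ_{j=0}^{5} (−1)^j C(5,j)·(5−j)!.
Computing: 120 − 120 + 60 − 20 + 5 − 1 = 44.

44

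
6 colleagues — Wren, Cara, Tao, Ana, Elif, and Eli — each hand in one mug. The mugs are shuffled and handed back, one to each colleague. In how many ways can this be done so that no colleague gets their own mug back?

This is the derangement count D_6: permutations of 6 items with no fixed point.
By inclusion–exclusion this is Σ_{j=0}^{6} (−1)^j C(6,j)·(6−j)!.
Computing: 720 − 720 + 360 − 120 + 30 − 6 + 1 = 265.

265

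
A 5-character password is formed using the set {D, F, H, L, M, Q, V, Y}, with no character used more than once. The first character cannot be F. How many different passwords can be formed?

The first character has 8−1 = 7 choices (anything except F).
The remaining 4 characters are filled from the other 7 symbols without repetition: 7 × 6 × 5 × 4 = 840.
Total: 7 × 840 = 5880.

5880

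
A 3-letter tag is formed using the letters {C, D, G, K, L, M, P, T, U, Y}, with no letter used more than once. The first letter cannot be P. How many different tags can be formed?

The first letter has 10−1 = 9 choices (anything except P).
The remaining 2 letters are filled from the other 9 symbols without repetition: 9 × 8 = 72.
Total: 9 × 72 = 648.

648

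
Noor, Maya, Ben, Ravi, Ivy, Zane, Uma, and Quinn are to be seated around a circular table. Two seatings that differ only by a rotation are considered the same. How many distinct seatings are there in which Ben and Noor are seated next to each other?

Treat {Ben, Noor} as one unit (2 internal orders) and seat the resulting 7 units around the table: (6)! circular arrangements.
So 2 × (6)! = 2 × 720 = 1440.

1440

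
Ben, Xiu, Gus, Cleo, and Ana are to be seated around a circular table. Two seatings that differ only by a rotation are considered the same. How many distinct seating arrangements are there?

Fix one person's seat to break rotational symmetry; the remaining 4 people can be arranged in (4)! = 24 ways.

24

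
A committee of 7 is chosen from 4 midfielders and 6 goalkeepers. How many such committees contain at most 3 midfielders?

Split by how many midfielders are chosen (0 through 3).
Sum: C(4,0)·C(6,7) + C(4,1)·C(6,6) + C(4,2)·C(6,5) + C(4,3)·C(6,4) = 0 + 4 + 36 + 60 = 100.

100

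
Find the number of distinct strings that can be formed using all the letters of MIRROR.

120

Letter multiplicities in MIRROR: I×1, M×1, O×1, R×3.
Dividing 6! = 720 by 3! = 6 for the repeated letters gives 120.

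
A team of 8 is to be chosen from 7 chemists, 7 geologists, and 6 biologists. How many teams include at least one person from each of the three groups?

Unrestricted: C(20,8) = 125970 ways to pick any 8 of the 20.
Selections missing a whole group: no chemists → C(13,8) = 1287; no geologists → C(13,8) = 1287; no biologists → C(14,8) = 3003.
Add back selections omitting two groups (i.e. drawn from a single group): C(7,8) + C(7,8) + C(6,8) = 0.
By inclusion–exclusion: 125970 − 5577 + 0 = 120393.

120393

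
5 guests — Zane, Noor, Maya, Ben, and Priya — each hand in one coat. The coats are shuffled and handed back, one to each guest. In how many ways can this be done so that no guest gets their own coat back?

44

Count assignments avoiding every fixed point. For any j of the 5 guests fixed to their own coat, the other 5−j can be arranged in (5−j)! ways.
By inclusion–exclusion this is Σ_{j=0}^{5} (−1)^j C(5,j)·(5−j)!.
Computing: 120 − 120 + 60 − 20 + 5 − 1 = 44.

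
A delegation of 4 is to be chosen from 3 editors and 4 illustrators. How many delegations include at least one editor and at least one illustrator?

Total 4-person selections from all 7: C(7,4) = 35.
Selections missing a whole group: no editors → C(4,4) = 1; no illustrators → C(3,4) = 0.
Both groups omitted at once is impossible, so 35 − 1 = 34.

34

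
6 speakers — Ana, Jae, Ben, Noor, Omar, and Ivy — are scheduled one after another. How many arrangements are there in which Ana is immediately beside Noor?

240

Treat {Ana, Noor} as a single unit. There are 5 units to order, and the pair itself can be ordered 2 ways.
That gives 2 × 5! = 2 × 120 = 240.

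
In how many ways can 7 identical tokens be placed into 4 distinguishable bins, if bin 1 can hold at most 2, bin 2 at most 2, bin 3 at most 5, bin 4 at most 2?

Without the upper bounds there are C(10,3) = 120 ways to split 7 among 4 bins.
Subtract solutions that violate a single cap (substitute x_i' = x_i − (cap_i+1)): x_1 ≥ 3 gives C(7,3) = 35; x_2 ≥ 3 gives C(7,3) = 35; x_3 ≥ 6 gives C(4,3) = 4; x_4 ≥ 3 gives C(7,3) = 35. Together 109.
Add back pairs where two caps are both exceeded: 4 + 0 + 4 + 0 + 4 + 0 = 12.
By inclusion–exclusion the count is 120 − 109 + 12 = 23.

23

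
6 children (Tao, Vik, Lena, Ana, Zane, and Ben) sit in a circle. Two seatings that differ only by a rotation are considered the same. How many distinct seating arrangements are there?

Seat Tao anywhere (absorbing the rotational symmetry), then permute the other 5: (5)! = 120.

120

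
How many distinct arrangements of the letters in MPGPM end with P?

12

With the last slot taken by P, it remains to arrange the other 4 letters (MGPM).
Those 4 letters have M appearing twice, giving (4)!/(2!) = 12.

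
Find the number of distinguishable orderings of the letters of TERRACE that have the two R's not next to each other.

There are 7!/(2!·2!) = 1260 arrangements of TERRACE in total.
Arrangements with the R's together: treat RR as one letter, giving (6)!/(2!) = 360.
Hence 1260 − 360 = 900.

900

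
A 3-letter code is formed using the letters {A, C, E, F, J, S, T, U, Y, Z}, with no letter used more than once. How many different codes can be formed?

720

With no repetition, fill the 3 letters in order: 10 choices, then 9, down to 8.
That product is 10 × 9 × 8 = 720.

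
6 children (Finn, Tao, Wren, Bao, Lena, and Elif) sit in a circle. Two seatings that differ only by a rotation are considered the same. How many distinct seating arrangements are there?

Fix one person's seat to break rotational symmetry; the remaining 5 people can be arranged in (5)! = 120 ways.

120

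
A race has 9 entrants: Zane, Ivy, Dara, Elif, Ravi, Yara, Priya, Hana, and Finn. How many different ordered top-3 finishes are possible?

504

There are 9 choices for 1st place, 8 for 2nd, and 7 for 3rd.
That gives 9 × 8 × 7 = 504.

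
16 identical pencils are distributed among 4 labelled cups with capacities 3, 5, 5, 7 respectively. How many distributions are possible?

Ignoring the caps, the number of non-negative solutions to x_1+…+x_4 = 16 is C(19,3) = 969.
Subtract solutions that violate a single cap (substitute x_i' = x_i − (cap_i+1)): x_1 ≥ 4 gives C(15,3) = 455; x_2 ≥ 6 gives C(13,3) = 286; x_3 ≥ 6 gives C(13,3) = 286; x_4 ≥ 8 gives C(11,3) = 165. Together 1192.
Add back pairs where two caps are both exceeded: 84 + 84 + 35 + 35 + 10 + 10 = 258.
Subtract triples: 1 + 0 + 0 + 0 = 1.
By inclusion–exclusion the count is 969 − 1192 + 258 − 1 = 34.

34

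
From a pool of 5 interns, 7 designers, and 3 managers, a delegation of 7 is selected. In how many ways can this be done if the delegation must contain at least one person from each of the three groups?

5516

Unrestricted: C(15,7) = 6435 ways to pick any 7 of the 15.
Selections missing a whole group: no interns → C(10,7) = 120; no designers → C(8,7) = 8; no managers → C(12,7) = 792.
Add back selections omitting two groups (i.e. drawn from a single group): C(5,7) + C(7,7) + C(3,7) = 1.
By inclusion–exclusion: 6435 − 920 + 1 = 5516.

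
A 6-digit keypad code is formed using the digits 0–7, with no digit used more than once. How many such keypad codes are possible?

With no repetition, fill the 6 digits in order: 8 choices, then 7, down to 3.
8 × 7 × 6 × 5 × 4 × 3 = 20160.

20160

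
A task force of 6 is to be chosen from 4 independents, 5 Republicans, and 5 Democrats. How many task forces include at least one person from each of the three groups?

Unrestricted: C(14,6) = 3003 ways to pick any 6 of the 14.
Selections missing a whole group: no independents → C(10,6) = 210; no Republicans → C(9,6) = 84; no Democrats → C(9,6) = 84.
Add back selections omitting two groups (i.e. drawn from a single group): C(4,6) + C(5,6) + C(5,6) = 0.
By inclusion–exclusion: 3003 − 378 + 0 = 2625.

2625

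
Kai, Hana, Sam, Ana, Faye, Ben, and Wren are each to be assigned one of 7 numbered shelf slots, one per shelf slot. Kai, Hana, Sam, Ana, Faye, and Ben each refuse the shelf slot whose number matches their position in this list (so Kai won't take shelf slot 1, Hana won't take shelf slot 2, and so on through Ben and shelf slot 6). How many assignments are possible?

2119

Let Aᵢ (for 1 ≤ i ≤ 6) be the placements that put person i in their forbidden shelf slot. Any j of these fix j positions, leaving (7−j)! ways to fill the rest, and there are C(6,j) ways to pick which j.
By inclusion–exclusion, the number of valid placements is Σ_{j=0}^{6} (−1)^j C(6,j)·(7−j)!.
Computing: 5040 − 4320 + 1800 − 480 + 90 − 12 + 1 = 2119.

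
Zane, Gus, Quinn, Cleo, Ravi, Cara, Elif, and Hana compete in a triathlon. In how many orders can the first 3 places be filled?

This is an ordered selection of 3 from 8: P(8,3).
That gives 8 × 7 × 6 = 336.

336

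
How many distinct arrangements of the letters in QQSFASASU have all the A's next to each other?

3360

Treat the 2 copies of A as a single block. The multiset to arrange is then {AA, F, Q, Q, S, S, S, U}, 8 items in all.
That gives (8)!/(3!·2!) = 3360 arrangements.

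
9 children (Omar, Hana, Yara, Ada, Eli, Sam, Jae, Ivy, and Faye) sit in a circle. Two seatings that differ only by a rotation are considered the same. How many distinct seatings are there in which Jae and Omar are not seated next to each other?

Without the restriction there are (8)! = 40320 seatings.
Those with Jae next to Omar: fuse the pair into one unit and seat 8 units around a circle — 2·(7)! = 10080.
Subtracting, 40320 − 10080 = 30240.

30240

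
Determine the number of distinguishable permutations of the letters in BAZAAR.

BAZAAR has 6 letters with A appearing 3 times.
So there are 6! / (3!) = 120 distinguishable arrangements.

120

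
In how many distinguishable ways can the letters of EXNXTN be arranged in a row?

180

Letter multiplicities in EXNXTN: E×1, N×2, T×1, X×2.
Dividing 6! = 720 by 2!·2! = 4 for the repeated letters gives 180.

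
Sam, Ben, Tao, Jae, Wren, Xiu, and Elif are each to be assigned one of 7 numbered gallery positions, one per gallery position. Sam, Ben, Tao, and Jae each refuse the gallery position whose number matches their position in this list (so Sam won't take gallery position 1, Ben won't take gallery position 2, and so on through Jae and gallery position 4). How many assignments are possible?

2790

Let Aᵢ (for 1 ≤ i ≤ 4) be the placements that put person i in their forbidden gallery position. Any j of these fix j positions, leaving (7−j)! ways to fill the rest, and there are C(4,j) ways to pick which j.
By inclusion–exclusion, the number of valid placements is Σ_{j=0}^{4} (−1)^j C(4,j)·(7−j)!.
Computing: 5040 − 2880 + 720 − 96 + 6 = 2790.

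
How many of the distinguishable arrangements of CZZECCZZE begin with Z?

Fix Z in the first position and arrange the remaining 8 letters.
Those 8 letters have C appearing 3 times, E appearing twice, and Z appearing 3 times, giving (8)!/(3!·3!·2!) = 560.

560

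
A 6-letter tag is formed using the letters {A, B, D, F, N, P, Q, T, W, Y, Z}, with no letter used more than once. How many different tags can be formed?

With no repetition, fill the 6 letters in order: 11 choices, then 10, down to 6.
11 × 10 × 9 × 8 × 7 × 6 = 332640.

332640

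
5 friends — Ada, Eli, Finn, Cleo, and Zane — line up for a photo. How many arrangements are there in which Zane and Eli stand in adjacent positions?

Treat {Zane, Eli} as a single unit. There are 4 units to order, and the pair itself can be ordered 2 ways.
So the count is 2·(4)! = 48.

48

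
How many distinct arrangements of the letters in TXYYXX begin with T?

10

Fix T in the first position and arrange the remaining 5 letters.
Those 5 letters have X appearing 3 times and Y appearing twice, giving (5)!/(3!·2!) = 10.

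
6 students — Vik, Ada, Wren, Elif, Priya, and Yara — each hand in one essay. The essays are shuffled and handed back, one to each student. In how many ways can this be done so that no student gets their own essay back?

265

Let Aᵢ be the assignments in which student i gets their own essay. We want the size of the complement of A₁∪…∪A_6.
By inclusion–exclusion this is Σ_{j=0}^{6} (−1)^j C(6,j)·(6−j)!.
Computing: 720 − 720 + 360 − 120 + 30 − 6 + 1 = 265.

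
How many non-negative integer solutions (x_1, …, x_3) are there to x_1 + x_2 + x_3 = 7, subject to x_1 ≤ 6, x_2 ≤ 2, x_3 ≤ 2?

8

Without the upper bounds there are C(9,2) = 36 ways to split 7 among 3 variables.
Subtract solutions that violate a single cap (substitute x_i' = x_i − (cap_i+1)): x_1 ≥ 7 gives C(2,2) = 1; x_2 ≥ 3 gives C(6,2) = 15; x_3 ≥ 3 gives C(6,2) = 15. Together 31.
Add back pairs where two caps are both exceeded: 0 + 0 + 3 = 3.
By inclusion–exclusion the count is 36 − 31 + 3 = 8.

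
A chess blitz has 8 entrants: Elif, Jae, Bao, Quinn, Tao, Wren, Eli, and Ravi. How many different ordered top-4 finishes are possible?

This is an ordered selection of 4 from 8: P(8,4).
That gives 8 × 7 × 6 × 5 = 1680.

1680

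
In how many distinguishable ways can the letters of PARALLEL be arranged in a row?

3360

The 8 letters of PARALLEL have repeats: A appearing twice and L appearing 3 times.
Dividing 8! = 40320 by 3!·2! = 12 for the repeated letters gives 3360.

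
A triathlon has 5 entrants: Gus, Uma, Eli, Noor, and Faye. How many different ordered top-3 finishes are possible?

60

This is an ordered selection of 3 from 5: P(5,3).
That gives 5 × 4 × 3 = 60.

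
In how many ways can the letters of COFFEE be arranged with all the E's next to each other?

60

Treat the 2 copies of E as a single block. The multiset to arrange is then {EE, C, F, F, O}, 5 items in all.
That gives (5)!/(2!) = 60 arrangements.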